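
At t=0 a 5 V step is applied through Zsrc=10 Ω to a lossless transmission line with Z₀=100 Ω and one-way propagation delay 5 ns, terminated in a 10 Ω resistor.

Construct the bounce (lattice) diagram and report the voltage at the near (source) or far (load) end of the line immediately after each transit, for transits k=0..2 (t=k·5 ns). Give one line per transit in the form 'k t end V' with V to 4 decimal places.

Γ_L=-0.818182, Γ_S=-0.818182; launch V₁=5·100/110=4.545455
k=0 src: V=4.5455
k=1 load: inc=4.545455, refl=4.545455·-0.818182=-3.7190; V=0.000000+4.545455+-3.719008=0.8264
k=2 src: inc=-3.719008, refl=-3.719008·-0.818182=3.0428; V=4.545455+-3.719008+3.042825=3.8693

0 0 source 4.5455
1 5 load 0.8264
2 10 source 3.8693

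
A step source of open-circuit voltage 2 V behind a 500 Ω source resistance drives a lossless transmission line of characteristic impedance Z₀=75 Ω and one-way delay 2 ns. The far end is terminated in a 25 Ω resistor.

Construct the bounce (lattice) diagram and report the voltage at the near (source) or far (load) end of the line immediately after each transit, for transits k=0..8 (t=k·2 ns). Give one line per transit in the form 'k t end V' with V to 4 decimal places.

0 0 source 0.2609
1 2 load 0.1304
2 4 source 0.0340
3 6 load 0.0822
4 8 source 0.1179
5 10 load 0.1000
6 12 source 0.0869
7 14 load 0.0935
8 16 source 0.0983

Γ_L=-0.500000, Γ_S=0.739130; launch V₁=2·75/575=0.260870
k=0 src: V=0.2609
k=1 load: inc=0.260870, refl=0.260870·-0.500000=-0.1304; V=0.000000+0.260870+-0.130435=0.1304
k=2 src: inc=-0.130435, refl=-0.130435·0.739130=-0.0964; V=0.260870+-0.130435+-0.096408=0.0340
k=3 load: inc=-0.096408, refl=-0.096408·-0.500000=0.0482; V=0.130435+-0.096408+0.048204=0.0822
k=4 src: inc=0.048204, refl=0.048204·0.739130=0.0356; V=0.034026+0.048204+0.035629=0.1179
k=5 load: inc=0.035629, refl=0.035629·-0.500000=-0.0178; V=0.082231+0.035629+-0.017815=0.1000
k=6 src: inc=-0.017815, refl=-0.017815·0.739130=-0.0132; V=0.117860+-0.017815+-0.013167=0.0869
k=7 load: inc=-0.013167, refl=-0.013167·-0.500000=0.0066; V=0.100045+-0.013167+0.006584=0.0935
k=8 src: inc=0.006584, refl=0.006584·0.739130=0.0049; V=0.086878+0.006584+0.004866=0.0983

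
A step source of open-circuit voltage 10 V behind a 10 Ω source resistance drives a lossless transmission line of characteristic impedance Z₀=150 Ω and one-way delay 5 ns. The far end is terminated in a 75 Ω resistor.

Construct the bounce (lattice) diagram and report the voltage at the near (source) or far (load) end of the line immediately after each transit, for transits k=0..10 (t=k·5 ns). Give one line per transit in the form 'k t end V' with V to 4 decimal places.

0 0 source 9.3750
1 5 load 6.2500
2 10 source 8.9844
3 15 load 8.0729
4 20 source 8.8704
5 25 load 8.6046
6 30 source 8.8372
7 35 load 8.7597
8 40 source 8.8275
9 45 load 8.8049
10 50 source 8.8247

Γ_L=-0.333333, Γ_S=-0.875000; launch V₁=10·150/160=9.375000
k=0 src: V=9.3750
k=1 load: inc=9.375000, refl=9.375000·-0.333333=-3.1250; V=0.000000+9.375000+-3.125000=6.2500
k=2 src: inc=-3.125000, refl=-3.125000·-0.875000=2.7344; V=9.375000+-3.125000+2.734375=8.9844
k=3 load: inc=2.734375, refl=2.734375·-0.333333=-0.9115; V=6.250000+2.734375+-0.911458=8.0729
k=4 src: inc=-0.911458, refl=-0.911458·-0.875000=0.7975; V=8.984375+-0.911458+0.797526=8.8704
k=5 load: inc=0.797526, refl=0.797526·-0.333333=-0.2658; V=8.072917+0.797526+-0.265842=8.6046
k=6 src: inc=-0.265842, refl=-0.265842·-0.875000=0.2326; V=8.870443+-0.265842+0.232612=8.8372
k=7 load: inc=0.232612, refl=0.232612·-0.333333=-0.0775; V=8.604601+0.232612+-0.077537=8.7597
k=8 src: inc=-0.077537, refl=-0.077537·-0.875000=0.0678; V=8.837212+-0.077537+0.067845=8.8275
k=9 load: inc=0.067845, refl=0.067845·-0.333333=-0.0226; V=8.759675+0.067845+-0.022615=8.8049
k=10 src: inc=-0.022615, refl=-0.022615·-0.875000=0.0198; V=8.827520+-0.022615+0.019788=8.8247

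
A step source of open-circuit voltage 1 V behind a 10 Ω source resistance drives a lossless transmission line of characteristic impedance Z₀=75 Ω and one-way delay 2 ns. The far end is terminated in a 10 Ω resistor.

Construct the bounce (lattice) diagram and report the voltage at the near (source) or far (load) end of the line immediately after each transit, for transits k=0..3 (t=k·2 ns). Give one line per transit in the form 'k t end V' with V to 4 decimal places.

0 0 source 0.8824
1 2 load 0.2076
2 4 source 0.7236
3 6 load 0.3290

Γ_L=-0.764706, Γ_S=-0.764706; launch V₁=1·75/85=0.882353
k=0 src: V=0.8824
k=1 load: inc=0.882353, refl=0.882353·-0.764706=-0.6747; V=0.000000+0.882353+-0.674740=0.2076
k=2 src: inc=-0.674740, refl=-0.674740·-0.764706=0.5160; V=0.882353+-0.674740+0.515978=0.7236
k=3 load: inc=0.515978, refl=0.515978·-0.764706=-0.3946; V=0.207612+0.515978+-0.394571=0.3290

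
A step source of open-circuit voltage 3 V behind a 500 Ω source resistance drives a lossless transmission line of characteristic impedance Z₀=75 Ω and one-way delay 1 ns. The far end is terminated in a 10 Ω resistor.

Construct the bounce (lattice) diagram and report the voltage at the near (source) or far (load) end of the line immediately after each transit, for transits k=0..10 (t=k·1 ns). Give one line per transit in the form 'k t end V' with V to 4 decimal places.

0 0 source 0.3913
1 1 load 0.0921
2 2 source -0.1291
3 3 load 0.0400
4 4 source 0.1650
5 5 load 0.0694
6 6 source -0.0012
7 7 load 0.0528
8 8 source 0.0928
9 9 load 0.0622
10 10 source 0.0396

Γ_L=-0.764706, Γ_S=0.739130; launch V₁=3·75/575=0.391304
k=0 src: V=0.3913
k=1 load: inc=0.391304, refl=0.391304·-0.764706=-0.2992; V=0.000000+0.391304+-0.299233=0.0921
k=2 src: inc=-0.299233, refl=-0.299233·0.739130=-0.2212; V=0.391304+-0.299233+-0.221172=-0.1291
k=3 load: inc=-0.221172, refl=-0.221172·-0.764706=0.1691; V=0.092072+-0.221172+0.169132=0.0400
k=4 src: inc=0.169132, refl=0.169132·0.739130=0.1250; V=-0.129100+0.169132+0.125010=0.1650
k=5 load: inc=0.125010, refl=0.125010·-0.764706=-0.0956; V=0.040031+0.125010+-0.095596=0.0694
k=6 src: inc=-0.095596, refl=-0.095596·0.739130=-0.0707; V=0.165041+-0.095596+-0.070658=-0.0012
k=7 load: inc=-0.070658, refl=-0.070658·-0.764706=0.0540; V=0.069445+-0.070658+0.054033=0.0528
k=8 src: inc=0.054033, refl=0.054033·0.739130=0.0399; V=-0.001213+0.054033+0.039937=0.0928
k=9 load: inc=0.039937, refl=0.039937·-0.764706=-0.0305; V=0.052820+0.039937+-0.030540=0.0622
k=10 src: inc=-0.030540, refl=-0.030540·0.739130=-0.0226; V=0.092757+-0.030540+-0.022573=0.0396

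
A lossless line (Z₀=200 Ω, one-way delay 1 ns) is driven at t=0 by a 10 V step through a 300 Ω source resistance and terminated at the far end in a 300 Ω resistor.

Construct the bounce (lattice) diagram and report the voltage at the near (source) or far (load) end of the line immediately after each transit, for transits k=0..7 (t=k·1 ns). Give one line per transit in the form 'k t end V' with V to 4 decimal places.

Γ_L=0.200000, Γ_S=0.200000; launch V₁=10·200/500=4.000000
k=0 src: V=4.0000
k=1 load: inc=4.000000, refl=4.000000·0.200000=0.8000; V=0.000000+4.000000+0.800000=4.8000
k=2 src: inc=0.800000, refl=0.800000·0.200000=0.1600; V=4.000000+0.800000+0.160000=4.9600
k=3 load: inc=0.160000, refl=0.160000·0.200000=0.0320; V=4.800000+0.160000+0.032000=4.9920
k=4 src: inc=0.032000, refl=0.032000·0.200000=0.0064; V=4.960000+0.032000+0.006400=4.9984
k=5 load: inc=0.006400, refl=0.006400·0.200000=0.0013; V=4.992000+0.006400+0.001280=4.9997
k=6 src: inc=0.001280, refl=0.001280·0.200000=0.0003; V=4.998400+0.001280+0.000256=4.9999
k=7 load: inc=0.000256, refl=0.000256·0.200000=0.0001; V=4.999680+0.000256+0.000051=5.0000

0 0 source 4.0000
1 1 load 4.8000
2 2 source 4.9600
3 3 load 4.9920
4 4 source 4.9984
5 5 load 4.9997
6 6 source 4.9999
7 7 load 5.0000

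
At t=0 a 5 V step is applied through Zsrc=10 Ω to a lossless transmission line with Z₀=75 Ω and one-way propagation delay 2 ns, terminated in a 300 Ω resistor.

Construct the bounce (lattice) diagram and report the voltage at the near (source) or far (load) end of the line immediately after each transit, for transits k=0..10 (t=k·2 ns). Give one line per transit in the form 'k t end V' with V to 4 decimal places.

0 0 source 4.4118
1 2 load 7.0588
2 4 source 5.0346
3 6 load 3.8201
4 8 source 4.7488
5 10 load 5.3061
6 12 source 4.8799
7 14 load 4.6243
8 16 source 4.8198
9 18 load 4.9371
10 20 source 4.8474

Γ_L=0.600000, Γ_S=-0.764706; launch V₁=5·75/85=4.411765
k=0 src: V=4.4118
k=1 load: inc=4.411765, refl=4.411765·0.600000=2.6471; V=0.000000+4.411765+2.647059=7.0588
k=2 src: inc=2.647059, refl=2.647059·-0.764706=-2.0242; V=4.411765+2.647059+-2.024221=5.0346
k=3 load: inc=-2.024221, refl=-2.024221·0.600000=-1.2145; V=7.058824+-2.024221+-1.214533=3.8201
k=4 src: inc=-1.214533, refl=-1.214533·-0.764706=0.9288; V=5.034602+-1.214533+0.928760=4.7488
k=5 load: inc=0.928760, refl=0.928760·0.600000=0.5573; V=3.820069+0.928760+0.557256=5.3061
k=6 src: inc=0.557256, refl=0.557256·-0.764706=-0.4261; V=4.748830+0.557256+-0.426137=4.8799
k=7 load: inc=-0.426137, refl=-0.426137·0.600000=-0.2557; V=5.306086+-0.426137+-0.255682=4.6243
k=8 src: inc=-0.255682, refl=-0.255682·-0.764706=0.1955; V=4.879949+-0.255682+0.195522=4.8198
k=9 load: inc=0.195522, refl=0.195522·0.600000=0.1173; V=4.624266+0.195522+0.117313=4.9371
k=10 src: inc=0.117313, refl=0.117313·-0.764706=-0.0897; V=4.819788+0.117313+-0.089710=4.8474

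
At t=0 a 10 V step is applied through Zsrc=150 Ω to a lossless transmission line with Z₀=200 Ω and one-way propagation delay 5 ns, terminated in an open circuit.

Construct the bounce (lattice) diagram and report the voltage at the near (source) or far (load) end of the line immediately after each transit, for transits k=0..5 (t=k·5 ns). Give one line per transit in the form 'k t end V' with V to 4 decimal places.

0 0 source 5.7143
1 5 load 11.4286
2 10 source 10.6122
3 15 load 9.7959
4 20 source 9.9125
5 25 load 10.0292

Γ_L=1.000000, Γ_S=-0.142857; launch V₁=10·200/350=5.714286
k=0 src: V=5.7143
k=1 load: inc=5.714286, refl=5.714286·1.000000=5.7143; V=0.000000+5.714286+5.714286=11.4286
k=2 src: inc=5.714286, refl=5.714286·-0.142857=-0.8163; V=5.714286+5.714286+-0.816327=10.6122
k=3 load: inc=-0.816327, refl=-0.816327·1.000000=-0.8163; V=11.428571+-0.816327+-0.816327=9.7959
k=4 src: inc=-0.816327, refl=-0.816327·-0.142857=0.1166; V=10.612245+-0.816327+0.116618=9.9125
k=5 load: inc=0.116618, refl=0.116618·1.000000=0.1166; V=9.795918+0.116618+0.116618=10.0292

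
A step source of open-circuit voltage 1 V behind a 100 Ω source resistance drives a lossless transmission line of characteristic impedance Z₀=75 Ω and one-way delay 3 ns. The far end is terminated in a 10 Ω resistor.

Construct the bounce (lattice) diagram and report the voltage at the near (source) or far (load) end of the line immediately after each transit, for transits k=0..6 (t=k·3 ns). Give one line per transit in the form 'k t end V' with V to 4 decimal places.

Γ_L=-0.764706, Γ_S=0.142857; launch V₁=1·75/175=0.428571
k=0 src: V=0.4286
k=1 load: inc=0.428571, refl=0.428571·-0.764706=-0.3277; V=0.000000+0.428571+-0.327731=0.1008
k=2 src: inc=-0.327731, refl=-0.327731·0.142857=-0.0468; V=0.428571+-0.327731+-0.046819=0.0540
k=3 load: inc=-0.046819, refl=-0.046819·-0.764706=0.0358; V=0.100840+-0.046819+0.035803=0.0898
k=4 src: inc=0.035803, refl=0.035803·0.142857=0.0051; V=0.054022+0.035803+0.005115=0.0949
k=5 load: inc=0.005115, refl=0.005115·-0.764706=-0.0039; V=0.089824+0.005115+-0.003911=0.0910
k=6 src: inc=-0.003911, refl=-0.003911·0.142857=-0.0006; V=0.094939+-0.003911+-0.000559=0.0905

0 0 source 0.4286
1 3 load 0.1008
2 6 source 0.0540
3 9 load 0.0898
4 12 source 0.0949
5 15 load 0.0910
6 18 source 0.0905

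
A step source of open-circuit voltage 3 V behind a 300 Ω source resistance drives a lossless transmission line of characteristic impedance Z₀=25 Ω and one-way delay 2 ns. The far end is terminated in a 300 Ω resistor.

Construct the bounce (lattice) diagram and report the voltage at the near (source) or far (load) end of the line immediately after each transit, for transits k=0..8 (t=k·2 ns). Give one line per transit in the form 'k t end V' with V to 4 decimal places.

0 0 source 0.2308
1 2 load 0.4260
2 4 source 0.5913
3 6 load 0.7311
4 8 source 0.8494
5 10 load 0.9495
6 12 source 1.0342
7 14 load 1.1058
8 16 source 1.1665

Γ_L=0.846154, Γ_S=0.846154; launch V₁=3·25/325=0.230769
k=0 src: V=0.2308
k=1 load: inc=0.230769, refl=0.230769·0.846154=0.1953; V=0.000000+0.230769+0.195266=0.4260
k=2 src: inc=0.195266, refl=0.195266·0.846154=0.1652; V=0.230769+0.195266+0.165225=0.5913
k=3 load: inc=0.165225, refl=0.165225·0.846154=0.1398; V=0.426036+0.165225+0.139806=0.7311
k=4 src: inc=0.139806, refl=0.139806·0.846154=0.1183; V=0.591261+0.139806+0.118297=0.8494
k=5 load: inc=0.118297, refl=0.118297·0.846154=0.1001; V=0.731067+0.118297+0.100098=0.9495
k=6 src: inc=0.100098, refl=0.100098·0.846154=0.0847; V=0.849364+0.100098+0.084698=1.0342
k=7 load: inc=0.084698, refl=0.084698·0.846154=0.0717; V=0.949462+0.084698+0.071668=1.1058
k=8 src: inc=0.071668, refl=0.071668·0.846154=0.0606; V=1.034160+0.071668+0.060642=1.1665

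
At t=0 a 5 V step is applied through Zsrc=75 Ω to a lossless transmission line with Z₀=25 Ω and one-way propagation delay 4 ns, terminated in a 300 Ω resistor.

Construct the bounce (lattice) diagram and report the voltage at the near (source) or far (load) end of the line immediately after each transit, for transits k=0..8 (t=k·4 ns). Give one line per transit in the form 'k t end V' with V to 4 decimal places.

Γ_L=0.846154, Γ_S=0.500000; launch V₁=5·25/100=1.250000
k=0 src: V=1.2500
k=1 load: inc=1.250000, refl=1.250000·0.846154=1.0577; V=0.000000+1.250000+1.057692=2.3077
k=2 src: inc=1.057692, refl=1.057692·0.500000=0.5288; V=1.250000+1.057692+0.528846=2.8365
k=3 load: inc=0.528846, refl=0.528846·0.846154=0.4475; V=2.307692+0.528846+0.447485=3.2840
k=4 src: inc=0.447485, refl=0.447485·0.500000=0.2237; V=2.836538+0.447485+0.223743=3.5078
k=5 load: inc=0.223743, refl=0.223743·0.846154=0.1893; V=3.284024+0.223743+0.189321=3.6971
k=6 src: inc=0.189321, refl=0.189321·0.500000=0.0947; V=3.507766+0.189321+0.094660=3.7917
k=7 load: inc=0.094660, refl=0.094660·0.846154=0.0801; V=3.697087+0.094660+0.080097=3.8718
k=8 src: inc=0.080097, refl=0.080097·0.500000=0.0400; V=3.791747+0.080097+0.040049=3.9119

0 0 source 1.2500
1 4 load 2.3077
2 8 source 2.8365
3 12 load 3.2840
4 16 source 3.5078
5 20 load 3.6971
6 24 source 3.7917
7 28 load 3.8718
8 32 source 3.9119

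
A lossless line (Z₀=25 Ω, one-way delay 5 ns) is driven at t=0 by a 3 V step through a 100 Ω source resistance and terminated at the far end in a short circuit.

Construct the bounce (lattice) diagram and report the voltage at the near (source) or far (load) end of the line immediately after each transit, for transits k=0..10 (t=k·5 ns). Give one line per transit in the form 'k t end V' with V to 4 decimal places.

Γ_L=-1.000000, Γ_S=0.600000; launch V₁=3·25/125=0.600000
k=0 src: V=0.6000
k=1 load: inc=0.600000, refl=0.600000·-1.000000=-0.6000; V=0.000000+0.600000+-0.600000=0.0000
k=2 src: inc=-0.600000, refl=-0.600000·0.600000=-0.3600; V=0.600000+-0.600000+-0.360000=-0.3600
k=3 load: inc=-0.360000, refl=-0.360000·-1.000000=0.3600; V=0.000000+-0.360000+0.360000=0.0000
k=4 src: inc=0.360000, refl=0.360000·0.600000=0.2160; V=-0.360000+0.360000+0.216000=0.2160
k=5 load: inc=0.216000, refl=0.216000·-1.000000=-0.2160; V=0.000000+0.216000+-0.216000=0.0000
k=6 src: inc=-0.216000, refl=-0.216000·0.600000=-0.1296; V=0.216000+-0.216000+-0.129600=-0.1296
k=7 load: inc=-0.129600, refl=-0.129600·-1.000000=0.1296; V=0.000000+-0.129600+0.129600=0.0000
k=8 src: inc=0.129600, refl=0.129600·0.600000=0.0778; V=-0.129600+0.129600+0.077760=0.0778
k=9 load: inc=0.077760, refl=0.077760·-1.000000=-0.0778; V=0.000000+0.077760+-0.077760=0.0000
k=10 src: inc=-0.077760, refl=-0.077760·0.600000=-0.0467; V=0.077760+-0.077760+-0.046656=-0.0467

0 0 source 0.6000
1 5 load 0.0000
2 10 source -0.3600
3 15 load 0.0000
4 20 source 0.2160
5 25 load 0.0000
6 30 source -0.1296
7 35 load 0.0000
8 40 source 0.0778
9 45 load 0.0000
10 50 source -0.0467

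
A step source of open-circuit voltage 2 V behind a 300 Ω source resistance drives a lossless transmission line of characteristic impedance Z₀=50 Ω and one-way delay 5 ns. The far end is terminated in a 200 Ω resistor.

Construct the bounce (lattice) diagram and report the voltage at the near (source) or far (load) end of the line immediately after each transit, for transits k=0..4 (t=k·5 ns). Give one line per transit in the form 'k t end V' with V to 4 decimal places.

0 0 source 0.2857
1 5 load 0.4571
2 10 source 0.5796
3 15 load 0.6531
4 20 source 0.7055

Γ_L=0.600000, Γ_S=0.714286; launch V₁=2·50/350=0.285714
k=0 src: V=0.2857
k=1 load: inc=0.285714, refl=0.285714·0.600000=0.1714; V=0.000000+0.285714+0.171429=0.4571
k=2 src: inc=0.171429, refl=0.171429·0.714286=0.1224; V=0.285714+0.171429+0.122449=0.5796
k=3 load: inc=0.122449, refl=0.122449·0.600000=0.0735; V=0.457143+0.122449+0.073469=0.6531
k=4 src: inc=0.073469, refl=0.073469·0.714286=0.0525; V=0.579592+0.073469+0.052478=0.7055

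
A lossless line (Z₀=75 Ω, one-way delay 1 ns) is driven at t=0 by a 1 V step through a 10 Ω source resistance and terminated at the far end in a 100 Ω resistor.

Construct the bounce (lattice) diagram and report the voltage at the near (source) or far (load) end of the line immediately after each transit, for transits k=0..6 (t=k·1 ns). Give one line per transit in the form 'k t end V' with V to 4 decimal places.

Γ_L=0.142857, Γ_S=-0.764706; launch V₁=1·75/85=0.882353
k=0 src: V=0.8824
k=1 load: inc=0.882353, refl=0.882353·0.142857=0.1261; V=0.000000+0.882353+0.126050=1.0084
k=2 src: inc=0.126050, refl=0.126050·-0.764706=-0.0964; V=0.882353+0.126050+-0.096391=0.9120
k=3 load: inc=-0.096391, refl=-0.096391·0.142857=-0.0138; V=1.008403+-0.096391+-0.013770=0.8982
k=4 src: inc=-0.013770, refl=-0.013770·-0.764706=0.0105; V=0.912012+-0.013770+0.010530=0.9088
k=5 load: inc=0.010530, refl=0.010530·0.142857=0.0015; V=0.898242+0.010530+0.001504=0.9103
k=6 src: inc=0.001504, refl=0.001504·-0.764706=-0.0012; V=0.908772+0.001504+-0.001150=0.9091

0 0 source 0.8824
1 1 load 1.0084
2 2 source 0.9120
3 3 load 0.8982
4 4 source 0.9088
5 5 load 0.9103
6 6 source 0.9091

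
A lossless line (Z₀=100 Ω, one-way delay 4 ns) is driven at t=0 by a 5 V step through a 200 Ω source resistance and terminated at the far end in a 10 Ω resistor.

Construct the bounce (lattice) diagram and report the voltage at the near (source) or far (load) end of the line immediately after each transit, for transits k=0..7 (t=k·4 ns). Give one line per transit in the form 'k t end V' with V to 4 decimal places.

Γ_L=-0.818182, Γ_S=0.333333; launch V₁=5·100/300=1.666667
k=0 src: V=1.6667
k=1 load: inc=1.666667, refl=1.666667·-0.818182=-1.3636; V=0.000000+1.666667+-1.363636=0.3030
k=2 src: inc=-1.363636, refl=-1.363636·0.333333=-0.4545; V=1.666667+-1.363636+-0.454545=-0.1515
k=3 load: inc=-0.454545, refl=-0.454545·-0.818182=0.3719; V=0.303030+-0.454545+0.371901=0.2204
k=4 src: inc=0.371901, refl=0.371901·0.333333=0.1240; V=-0.151515+0.371901+0.123967=0.3444
k=5 load: inc=0.123967, refl=0.123967·-0.818182=-0.1014; V=0.220386+0.123967+-0.101427=0.2429
k=6 src: inc=-0.101427, refl=-0.101427·0.333333=-0.0338; V=0.344353+-0.101427+-0.033809=0.2091
k=7 load: inc=-0.033809, refl=-0.033809·-0.818182=0.0277; V=0.242925+-0.033809+0.027662=0.2368

0 0 source 1.6667
1 4 load 0.3030
2 8 source -0.1515
3 12 load 0.2204
4 16 source 0.3444
5 20 load 0.2429
6 24 source 0.2091
7 28 load 0.2368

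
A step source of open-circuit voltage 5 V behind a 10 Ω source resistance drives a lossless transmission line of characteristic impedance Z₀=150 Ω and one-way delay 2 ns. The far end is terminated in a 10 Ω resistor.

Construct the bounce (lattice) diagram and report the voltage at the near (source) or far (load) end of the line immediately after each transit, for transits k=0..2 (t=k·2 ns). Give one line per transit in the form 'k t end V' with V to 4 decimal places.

0 0 source 4.6875
1 2 load 0.5859
2 4 source 4.1748

Γ_L=-0.875000, Γ_S=-0.875000; launch V₁=5·150/160=4.687500
k=0 src: V=4.6875
k=1 load: inc=4.687500, refl=4.687500·-0.875000=-4.1016; V=0.000000+4.687500+-4.101562=0.5859
k=2 src: inc=-4.101562, refl=-4.101562·-0.875000=3.5889; V=4.687500+-4.101562+3.588867=4.1748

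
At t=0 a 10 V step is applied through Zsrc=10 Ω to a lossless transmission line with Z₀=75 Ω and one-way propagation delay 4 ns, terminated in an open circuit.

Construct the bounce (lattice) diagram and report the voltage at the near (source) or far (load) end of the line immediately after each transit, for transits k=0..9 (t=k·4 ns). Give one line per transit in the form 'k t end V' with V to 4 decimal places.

0 0 source 8.8235
1 4 load 17.6471
2 8 source 10.8997
3 12 load 4.1522
4 16 source 9.3120
5 20 load 14.4718
6 24 source 10.5261
7 28 load 6.5804
8 32 source 9.5977
9 36 load 12.6150

Γ_L=1.000000, Γ_S=-0.764706; launch V₁=10·75/85=8.823529
k=0 src: V=8.8235
k=1 load: inc=8.823529, refl=8.823529·1.000000=8.8235; V=0.000000+8.823529+8.823529=17.6471
k=2 src: inc=8.823529, refl=8.823529·-0.764706=-6.7474; V=8.823529+8.823529+-6.747405=10.8997
k=3 load: inc=-6.747405, refl=-6.747405·1.000000=-6.7474; V=17.647059+-6.747405+-6.747405=4.1522
k=4 src: inc=-6.747405, refl=-6.747405·-0.764706=5.1598; V=10.899654+-6.747405+5.159780=9.3120
k=5 load: inc=5.159780, refl=5.159780·1.000000=5.1598; V=4.152249+5.159780+5.159780=14.4718
k=6 src: inc=5.159780, refl=5.159780·-0.764706=-3.9457; V=9.312029+5.159780+-3.945714=10.5261
k=7 load: inc=-3.945714, refl=-3.945714·1.000000=-3.9457; V=14.471809+-3.945714+-3.945714=6.5804
k=8 src: inc=-3.945714, refl=-3.945714·-0.764706=3.0173; V=10.526095+-3.945714+3.017311=9.5977
k=9 load: inc=3.017311, refl=3.017311·1.000000=3.0173; V=6.580381+3.017311+3.017311=12.6150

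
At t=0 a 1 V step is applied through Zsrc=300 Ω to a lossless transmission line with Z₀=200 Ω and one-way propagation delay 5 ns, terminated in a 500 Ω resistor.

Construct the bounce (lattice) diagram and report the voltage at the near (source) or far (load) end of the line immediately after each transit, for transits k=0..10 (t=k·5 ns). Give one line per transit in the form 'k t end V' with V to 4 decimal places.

Γ_L=0.428571, Γ_S=0.200000; launch V₁=1·200/500=0.400000
k=0 src: V=0.4000
k=1 load: inc=0.400000, refl=0.400000·0.428571=0.1714; V=0.000000+0.400000+0.171429=0.5714
k=2 src: inc=0.171429, refl=0.171429·0.200000=0.0343; V=0.400000+0.171429+0.034286=0.6057
k=3 load: inc=0.034286, refl=0.034286·0.428571=0.0147; V=0.571429+0.034286+0.014694=0.6204
k=4 src: inc=0.014694, refl=0.014694·0.200000=0.0029; V=0.605714+0.014694+0.002939=0.6233
k=5 load: inc=0.002939, refl=0.002939·0.428571=0.0013; V=0.620408+0.002939+0.001259=0.6246
k=6 src: inc=0.001259, refl=0.001259·0.200000=0.0003; V=0.623347+0.001259+0.000252=0.6249
k=7 load: inc=0.000252, refl=0.000252·0.428571=0.0001; V=0.624606+0.000252+0.000108=0.6250
k=8 src: inc=0.000108, refl=0.000108·0.200000=0.0000; V=0.624858+0.000108+0.000022=0.6250
k=9 load: inc=0.000022, refl=0.000022·0.428571=0.0000; V=0.624966+0.000022+0.000009=0.6250
k=10 src: inc=0.000009, refl=0.000009·0.200000=0.0000; V=0.624988+0.000009+0.000002=0.6250

0 0 source 0.4000
1 5 load 0.5714
2 10 source 0.6057
3 15 load 0.6204
4 20 source 0.6233
5 25 load 0.6246
6 30 source 0.6249
7 35 load 0.6250
8 40 source 0.6250
9 45 load 0.6250
10 50 source 0.6250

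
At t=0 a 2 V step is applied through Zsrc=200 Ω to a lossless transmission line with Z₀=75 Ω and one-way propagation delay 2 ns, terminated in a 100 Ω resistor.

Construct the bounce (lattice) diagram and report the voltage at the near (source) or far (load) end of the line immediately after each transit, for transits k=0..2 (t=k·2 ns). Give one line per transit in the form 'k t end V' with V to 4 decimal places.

0 0 source 0.5455
1 2 load 0.6234
2 4 source 0.6588

Γ_L=0.142857, Γ_S=0.454545; launch V₁=2·75/275=0.545455
k=0 src: V=0.5455
k=1 load: inc=0.545455, refl=0.545455·0.142857=0.0779; V=0.000000+0.545455+0.077922=0.6234
k=2 src: inc=0.077922, refl=0.077922·0.454545=0.0354; V=0.545455+0.077922+0.035419=0.6588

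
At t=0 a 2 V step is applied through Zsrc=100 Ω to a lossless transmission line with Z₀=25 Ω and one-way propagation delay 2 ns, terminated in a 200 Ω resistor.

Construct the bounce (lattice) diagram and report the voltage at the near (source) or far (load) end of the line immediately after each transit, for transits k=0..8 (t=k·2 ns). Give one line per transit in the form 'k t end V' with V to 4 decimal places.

Γ_L=0.777778, Γ_S=0.600000; launch V₁=2·25/125=0.400000
k=0 src: V=0.4000
k=1 load: inc=0.400000, refl=0.400000·0.777778=0.3111; V=0.000000+0.400000+0.311111=0.7111
k=2 src: inc=0.311111, refl=0.311111·0.600000=0.1867; V=0.400000+0.311111+0.186667=0.8978
k=3 load: inc=0.186667, refl=0.186667·0.777778=0.1452; V=0.711111+0.186667+0.145185=1.0430
k=4 src: inc=0.145185, refl=0.145185·0.600000=0.0871; V=0.897778+0.145185+0.087111=1.1301
k=5 load: inc=0.087111, refl=0.087111·0.777778=0.0678; V=1.042963+0.087111+0.067753=1.1978
k=6 src: inc=0.067753, refl=0.067753·0.600000=0.0407; V=1.130074+0.067753+0.040652=1.2385
k=7 load: inc=0.040652, refl=0.040652·0.777778=0.0316; V=1.197827+0.040652+0.031618=1.2701
k=8 src: inc=0.031618, refl=0.031618·0.600000=0.0190; V=1.238479+0.031618+0.018971=1.2891

0 0 source 0.4000
1 2 load 0.7111
2 4 source 0.8978
3 6 load 1.0430
4 8 source 1.1301
5 10 load 1.1978
6 12 source 1.2385
7 14 load 1.2701
8 16 source 1.2891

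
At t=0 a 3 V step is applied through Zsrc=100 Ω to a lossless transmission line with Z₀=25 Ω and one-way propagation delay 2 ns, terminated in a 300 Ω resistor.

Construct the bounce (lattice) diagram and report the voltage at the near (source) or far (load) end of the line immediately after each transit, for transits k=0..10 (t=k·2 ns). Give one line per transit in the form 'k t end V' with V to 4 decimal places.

0 0 source 0.6000
1 2 load 1.1077
2 4 source 1.4123
3 6 load 1.6701
4 8 source 1.8247
5 10 load 1.9556
6 12 source 2.0341
7 14 load 2.1005
8 16 source 2.1404
9 18 load 2.1741
10 20 source 2.1943

Γ_L=0.846154, Γ_S=0.600000; launch V₁=3·25/125=0.600000
k=0 src: V=0.6000
k=1 load: inc=0.600000, refl=0.600000·0.846154=0.5077; V=0.000000+0.600000+0.507692=1.1077
k=2 src: inc=0.507692, refl=0.507692·0.600000=0.3046; V=0.600000+0.507692+0.304615=1.4123
k=3 load: inc=0.304615, refl=0.304615·0.846154=0.2578; V=1.107692+0.304615+0.257751=1.6701
k=4 src: inc=0.257751, refl=0.257751·0.600000=0.1547; V=1.412308+0.257751+0.154651=1.8247
k=5 load: inc=0.154651, refl=0.154651·0.846154=0.1309; V=1.670059+0.154651+0.130858=1.9556
k=6 src: inc=0.130858, refl=0.130858·0.600000=0.0785; V=1.824710+0.130858+0.078515=2.0341
k=7 load: inc=0.078515, refl=0.078515·0.846154=0.0664; V=1.955569+0.078515+0.066436=2.1005
k=8 src: inc=0.066436, refl=0.066436·0.600000=0.0399; V=2.034084+0.066436+0.039861=2.1404
k=9 load: inc=0.039861, refl=0.039861·0.846154=0.0337; V=2.100519+0.039861+0.033729=2.1741
k=10 src: inc=0.033729, refl=0.033729·0.600000=0.0202; V=2.140381+0.033729+0.020237=2.1943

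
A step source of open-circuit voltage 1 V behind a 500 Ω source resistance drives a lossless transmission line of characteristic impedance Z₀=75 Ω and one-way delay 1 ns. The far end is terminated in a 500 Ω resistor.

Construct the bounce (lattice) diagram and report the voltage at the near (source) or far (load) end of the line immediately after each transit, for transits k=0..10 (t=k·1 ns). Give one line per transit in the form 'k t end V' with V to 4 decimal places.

0 0 source 0.1304
1 1 load 0.2268
2 2 source 0.2981
3 3 load 0.3508
4 4 source 0.3897
5 5 load 0.4185
6 6 source 0.4397
7 7 load 0.4555
8 8 source 0.4671
9 9 load 0.4757
10 10 source 0.4820

Γ_L=0.739130, Γ_S=0.739130; launch V₁=1·75/575=0.130435
k=0 src: V=0.1304
k=1 load: inc=0.130435, refl=0.130435·0.739130=0.0964; V=0.000000+0.130435+0.096408=0.2268
k=2 src: inc=0.096408, refl=0.096408·0.739130=0.0713; V=0.130435+0.096408+0.071258=0.2981
k=3 load: inc=0.071258, refl=0.071258·0.739130=0.0527; V=0.226843+0.071258+0.052669=0.3508
k=4 src: inc=0.052669, refl=0.052669·0.739130=0.0389; V=0.298101+0.052669+0.038929=0.3897
k=5 load: inc=0.038929, refl=0.038929·0.739130=0.0288; V=0.350771+0.038929+0.028774=0.4185
k=6 src: inc=0.028774, refl=0.028774·0.739130=0.0213; V=0.389700+0.028774+0.021268=0.4397
k=7 load: inc=0.021268, refl=0.021268·0.739130=0.0157; V=0.418474+0.021268+0.015720=0.4555
k=8 src: inc=0.015720, refl=0.015720·0.739130=0.0116; V=0.439742+0.015720+0.011619=0.4671
k=9 load: inc=0.011619, refl=0.011619·0.739130=0.0086; V=0.455461+0.011619+0.008588=0.4757
k=10 src: inc=0.008588, refl=0.008588·0.739130=0.0063; V=0.467080+0.008588+0.006348=0.4820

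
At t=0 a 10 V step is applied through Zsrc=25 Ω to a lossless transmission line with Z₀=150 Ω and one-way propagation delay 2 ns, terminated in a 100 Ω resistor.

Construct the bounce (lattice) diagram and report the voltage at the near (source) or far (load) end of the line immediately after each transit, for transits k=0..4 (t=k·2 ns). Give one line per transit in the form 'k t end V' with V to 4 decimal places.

Γ_L=-0.200000, Γ_S=-0.714286; launch V₁=10·150/175=8.571429
k=0 src: V=8.5714
k=1 load: inc=8.571429, refl=8.571429·-0.200000=-1.7143; V=0.000000+8.571429+-1.714286=6.8571
k=2 src: inc=-1.714286, refl=-1.714286·-0.714286=1.2245; V=8.571429+-1.714286+1.224490=8.0816
k=3 load: inc=1.224490, refl=1.224490·-0.200000=-0.2449; V=6.857143+1.224490+-0.244898=7.8367
k=4 src: inc=-0.244898, refl=-0.244898·-0.714286=0.1749; V=8.081633+-0.244898+0.174927=8.0117

0 0 source 8.5714
1 2 load 6.8571
2 4 source 8.0816
3 6 load 7.8367
4 8 source 8.0117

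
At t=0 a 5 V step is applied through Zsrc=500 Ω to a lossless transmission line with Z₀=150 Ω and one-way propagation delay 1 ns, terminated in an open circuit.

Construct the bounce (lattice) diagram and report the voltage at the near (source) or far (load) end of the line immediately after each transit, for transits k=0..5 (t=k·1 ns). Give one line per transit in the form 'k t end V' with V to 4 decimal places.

Γ_L=1.000000, Γ_S=0.538462; launch V₁=5·150/650=1.153846
k=0 src: V=1.1538
k=1 load: inc=1.153846, refl=1.153846·1.000000=1.1538; V=0.000000+1.153846+1.153846=2.3077
k=2 src: inc=1.153846, refl=1.153846·0.538462=0.6213; V=1.153846+1.153846+0.621302=2.9290
k=3 load: inc=0.621302, refl=0.621302·1.000000=0.6213; V=2.307692+0.621302+0.621302=3.5503
k=4 src: inc=0.621302, refl=0.621302·0.538462=0.3345; V=2.928994+0.621302+0.334547=3.8848
k=5 load: inc=0.334547, refl=0.334547·1.000000=0.3345; V=3.550296+0.334547+0.334547=4.2194

0 0 source 1.1538
1 1 load 2.3077
2 2 source 2.9290
3 3 load 3.5503
4 4 source 3.8848
5 5 load 4.2194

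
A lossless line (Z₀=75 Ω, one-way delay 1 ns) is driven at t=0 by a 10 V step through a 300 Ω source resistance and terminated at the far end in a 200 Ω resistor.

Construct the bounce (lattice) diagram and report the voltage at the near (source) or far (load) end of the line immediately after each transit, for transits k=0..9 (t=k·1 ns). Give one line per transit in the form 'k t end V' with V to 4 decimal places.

Γ_L=0.454545, Γ_S=0.600000; launch V₁=10·75/375=2.000000
k=0 src: V=2.0000
k=1 load: inc=2.000000, refl=2.000000·0.454545=0.9091; V=0.000000+2.000000+0.909091=2.9091
k=2 src: inc=0.909091, refl=0.909091·0.600000=0.5455; V=2.000000+0.909091+0.545455=3.4545
k=3 load: inc=0.545455, refl=0.545455·0.454545=0.2479; V=2.909091+0.545455+0.247934=3.7025
k=4 src: inc=0.247934, refl=0.247934·0.600000=0.1488; V=3.454545+0.247934+0.148760=3.8512
k=5 load: inc=0.148760, refl=0.148760·0.454545=0.0676; V=3.702479+0.148760+0.067618=3.9189
k=6 src: inc=0.067618, refl=0.067618·0.600000=0.0406; V=3.851240+0.067618+0.040571=3.9594
k=7 load: inc=0.040571, refl=0.040571·0.454545=0.0184; V=3.918858+0.040571+0.018441=3.9779
k=8 src: inc=0.018441, refl=0.018441·0.600000=0.0111; V=3.959429+0.018441+0.011065=3.9889
k=9 load: inc=0.011065, refl=0.011065·0.454545=0.0050; V=3.977870+0.011065+0.005029=3.9940

0 0 source 2.0000
1 1 load 2.9091
2 2 source 3.4545
3 3 load 3.7025
4 4 source 3.8512
5 5 load 3.9189
6 6 source 3.9594
7 7 load 3.9779
8 8 source 3.9889
9 9 load 3.9940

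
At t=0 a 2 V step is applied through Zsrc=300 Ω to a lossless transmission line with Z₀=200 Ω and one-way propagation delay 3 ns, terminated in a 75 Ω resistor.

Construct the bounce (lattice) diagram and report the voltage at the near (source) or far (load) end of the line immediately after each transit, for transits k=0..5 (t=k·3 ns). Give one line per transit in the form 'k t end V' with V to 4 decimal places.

Γ_L=-0.454545, Γ_S=0.200000; launch V₁=2·200/500=0.800000
k=0 src: V=0.8000
k=1 load: inc=0.800000, refl=0.800000·-0.454545=-0.3636; V=0.000000+0.800000+-0.363636=0.4364
k=2 src: inc=-0.363636, refl=-0.363636·0.200000=-0.0727; V=0.800000+-0.363636+-0.072727=0.3636
k=3 load: inc=-0.072727, refl=-0.072727·-0.454545=0.0331; V=0.436364+-0.072727+0.033058=0.3967
k=4 src: inc=0.033058, refl=0.033058·0.200000=0.0066; V=0.363636+0.033058+0.006612=0.4033
k=5 load: inc=0.006612, refl=0.006612·-0.454545=-0.0030; V=0.396694+0.006612+-0.003005=0.4003

0 0 source 0.8000
1 3 load 0.4364
2 6 source 0.3636
3 9 load 0.3967
4 12 source 0.4033
5 15 load 0.4003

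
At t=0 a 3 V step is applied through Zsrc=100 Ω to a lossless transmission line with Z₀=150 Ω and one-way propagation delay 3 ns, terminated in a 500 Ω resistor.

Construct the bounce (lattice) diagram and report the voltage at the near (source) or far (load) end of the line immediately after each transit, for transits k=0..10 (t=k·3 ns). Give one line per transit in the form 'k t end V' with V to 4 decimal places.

0 0 source 1.8000
1 3 load 2.7692
2 6 source 2.5754
3 9 load 2.4710
4 12 source 2.4919
5 15 load 2.5031
6 18 source 2.5009
7 21 load 2.4997
8 24 source 2.4999
9 27 load 2.5000
10 30 source 2.5000

Γ_L=0.538462, Γ_S=-0.200000; launch V₁=3·150/250=1.800000
k=0 src: V=1.8000
k=1 load: inc=1.800000, refl=1.800000·0.538462=0.9692; V=0.000000+1.800000+0.969231=2.7692
k=2 src: inc=0.969231, refl=0.969231·-0.200000=-0.1938; V=1.800000+0.969231+-0.193846=2.5754
k=3 load: inc=-0.193846, refl=-0.193846·0.538462=-0.1044; V=2.769231+-0.193846+-0.104379=2.4710
k=4 src: inc=-0.104379, refl=-0.104379·-0.200000=0.0209; V=2.575385+-0.104379+0.020876=2.4919
k=5 load: inc=0.020876, refl=0.020876·0.538462=0.0112; V=2.471006+0.020876+0.011241=2.5031
k=6 src: inc=0.011241, refl=0.011241·-0.200000=-0.0022; V=2.491882+0.011241+-0.002248=2.5009
k=7 load: inc=-0.002248, refl=-0.002248·0.538462=-0.0012; V=2.503122+-0.002248+-0.001211=2.4997
k=8 src: inc=-0.001211, refl=-0.001211·-0.200000=0.0002; V=2.500874+-0.001211+0.000242=2.4999
k=9 load: inc=0.000242, refl=0.000242·0.538462=0.0001; V=2.499664+0.000242+0.000130=2.5000
k=10 src: inc=0.000130, refl=0.000130·-0.200000=-0.0000; V=2.499906+0.000130+-0.000026=2.5000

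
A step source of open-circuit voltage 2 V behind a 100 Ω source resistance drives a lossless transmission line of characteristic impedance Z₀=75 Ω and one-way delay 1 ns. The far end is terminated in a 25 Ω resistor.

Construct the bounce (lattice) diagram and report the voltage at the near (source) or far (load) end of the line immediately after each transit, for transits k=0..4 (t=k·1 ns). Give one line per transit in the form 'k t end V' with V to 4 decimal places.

Γ_L=-0.500000, Γ_S=0.142857; launch V₁=2·75/175=0.857143
k=0 src: V=0.8571
k=1 load: inc=0.857143, refl=0.857143·-0.500000=-0.4286; V=0.000000+0.857143+-0.428571=0.4286
k=2 src: inc=-0.428571, refl=-0.428571·0.142857=-0.0612; V=0.857143+-0.428571+-0.061224=0.3673
k=3 load: inc=-0.061224, refl=-0.061224·-0.500000=0.0306; V=0.428571+-0.061224+0.030612=0.3980
k=4 src: inc=0.030612, refl=0.030612·0.142857=0.0044; V=0.367347+0.030612+0.004373=0.4023

0 0 source 0.8571
1 1 load 0.4286
2 2 source 0.3673
3 3 load 0.3980
4 4 source 0.4023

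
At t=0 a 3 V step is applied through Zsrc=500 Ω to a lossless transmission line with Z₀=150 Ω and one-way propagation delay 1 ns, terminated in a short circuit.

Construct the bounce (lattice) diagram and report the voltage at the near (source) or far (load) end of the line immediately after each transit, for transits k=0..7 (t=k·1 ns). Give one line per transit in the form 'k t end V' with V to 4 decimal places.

0 0 source 0.6923
1 1 load 0.0000
2 2 source -0.3728
3 3 load 0.0000
4 4 source 0.2007
5 5 load 0.0000
6 6 source -0.1081
7 7 load 0.0000

Γ_L=-1.000000, Γ_S=0.538462; launch V₁=3·150/650=0.692308
k=0 src: V=0.6923
k=1 load: inc=0.692308, refl=0.692308·-1.000000=-0.6923; V=0.000000+0.692308+-0.692308=0.0000
k=2 src: inc=-0.692308, refl=-0.692308·0.538462=-0.3728; V=0.692308+-0.692308+-0.372781=-0.3728
k=3 load: inc=-0.372781, refl=-0.372781·-1.000000=0.3728; V=0.000000+-0.372781+0.372781=0.0000
k=4 src: inc=0.372781, refl=0.372781·0.538462=0.2007; V=-0.372781+0.372781+0.200728=0.2007
k=5 load: inc=0.200728, refl=0.200728·-1.000000=-0.2007; V=0.000000+0.200728+-0.200728=0.0000
k=6 src: inc=-0.200728, refl=-0.200728·0.538462=-0.1081; V=0.200728+-0.200728+-0.108084=-0.1081
k=7 load: inc=-0.108084, refl=-0.108084·-1.000000=0.1081; V=0.000000+-0.108084+0.108084=0.0000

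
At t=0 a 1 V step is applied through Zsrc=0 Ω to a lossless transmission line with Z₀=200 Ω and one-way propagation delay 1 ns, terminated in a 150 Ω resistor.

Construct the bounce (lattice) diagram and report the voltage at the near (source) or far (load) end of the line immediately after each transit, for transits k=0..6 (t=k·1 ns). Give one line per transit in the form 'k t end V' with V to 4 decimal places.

0 0 source 1.0000
1 1 load 0.8571
2 2 source 1.0000
3 3 load 0.9796
4 4 source 1.0000
5 5 load 0.9971
6 6 source 1.0000

Γ_L=-0.142857, Γ_S=-1.000000; launch V₁=1·200/200=1.000000
k=0 src: V=1.0000
k=1 load: inc=1.000000, refl=1.000000·-0.142857=-0.1429; V=0.000000+1.000000+-0.142857=0.8571
k=2 src: inc=-0.142857, refl=-0.142857·-1.000000=0.1429; V=1.000000+-0.142857+0.142857=1.0000
k=3 load: inc=0.142857, refl=0.142857·-0.142857=-0.0204; V=0.857143+0.142857+-0.020408=0.9796
k=4 src: inc=-0.020408, refl=-0.020408·-1.000000=0.0204; V=1.000000+-0.020408+0.020408=1.0000
k=5 load: inc=0.020408, refl=0.020408·-0.142857=-0.0029; V=0.979592+0.020408+-0.002915=0.9971
k=6 src: inc=-0.002915, refl=-0.002915·-1.000000=0.0029; V=1.000000+-0.002915+0.002915=1.0000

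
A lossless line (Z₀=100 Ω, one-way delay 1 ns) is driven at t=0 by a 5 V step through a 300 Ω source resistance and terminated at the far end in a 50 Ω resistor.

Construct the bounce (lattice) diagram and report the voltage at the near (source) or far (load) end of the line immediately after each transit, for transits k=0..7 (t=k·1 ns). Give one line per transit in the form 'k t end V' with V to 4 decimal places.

0 0 source 1.2500
1 1 load 0.8333
2 2 source 0.6250
3 3 load 0.6944
4 4 source 0.7292
5 5 load 0.7176
6 6 source 0.7118
7 7 load 0.7137

Γ_L=-0.333333, Γ_S=0.500000; launch V₁=5·100/400=1.250000
k=0 src: V=1.2500
k=1 load: inc=1.250000, refl=1.250000·-0.333333=-0.4167; V=0.000000+1.250000+-0.416667=0.8333
k=2 src: inc=-0.416667, refl=-0.416667·0.500000=-0.2083; V=1.250000+-0.416667+-0.208333=0.6250
k=3 load: inc=-0.208333, refl=-0.208333·-0.333333=0.0694; V=0.833333+-0.208333+0.069444=0.6944
k=4 src: inc=0.069444, refl=0.069444·0.500000=0.0347; V=0.625000+0.069444+0.034722=0.7292
k=5 load: inc=0.034722, refl=0.034722·-0.333333=-0.0116; V=0.694444+0.034722+-0.011574=0.7176
k=6 src: inc=-0.011574, refl=-0.011574·0.500000=-0.0058; V=0.729167+-0.011574+-0.005787=0.7118
k=7 load: inc=-0.005787, refl=-0.005787·-0.333333=0.0019; V=0.717593+-0.005787+0.001929=0.7137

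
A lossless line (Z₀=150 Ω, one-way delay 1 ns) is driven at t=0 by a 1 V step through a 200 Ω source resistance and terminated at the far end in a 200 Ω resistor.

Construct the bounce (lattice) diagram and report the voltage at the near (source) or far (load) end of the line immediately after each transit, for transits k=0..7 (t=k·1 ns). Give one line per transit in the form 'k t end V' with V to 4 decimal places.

0 0 source 0.4286
1 1 load 0.4898
2 2 source 0.4985
3 3 load 0.4998
4 4 source 0.5000
5 5 load 0.5000
6 6 source 0.5000
7 7 load 0.5000

Γ_L=0.142857, Γ_S=0.142857; launch V₁=1·150/350=0.428571
k=0 src: V=0.4286
k=1 load: inc=0.428571, refl=0.428571·0.142857=0.0612; V=0.000000+0.428571+0.061224=0.4898
k=2 src: inc=0.061224, refl=0.061224·0.142857=0.0087; V=0.428571+0.061224+0.008746=0.4985
k=3 load: inc=0.008746, refl=0.008746·0.142857=0.0012; V=0.489796+0.008746+0.001249=0.4998
k=4 src: inc=0.001249, refl=0.001249·0.142857=0.0002; V=0.498542+0.001249+0.000178=0.5000
k=5 load: inc=0.000178, refl=0.000178·0.142857=0.0000; V=0.499792+0.000178+0.000025=0.5000
k=6 src: inc=0.000025, refl=0.000025·0.142857=0.0000; V=0.499970+0.000025+0.000004=0.5000
k=7 load: inc=0.000004, refl=0.000004·0.142857=0.0000; V=0.499996+0.000004+0.000001=0.5000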